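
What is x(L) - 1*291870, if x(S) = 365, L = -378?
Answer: -291505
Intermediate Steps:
x(L) - 1*291870 = 365 - 1*291870 = 365 - 291870 = -291505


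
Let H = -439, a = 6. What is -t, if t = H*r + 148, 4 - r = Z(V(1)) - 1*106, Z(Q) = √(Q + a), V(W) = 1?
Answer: 48142 - 439*√7 ≈ 46981.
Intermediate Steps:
Z(Q) = √(6 + Q) (Z(Q) = √(Q + 6) = √(6 + Q))
r = 110 - √7 (r = 4 - (√(6 + 1) - 1*106) = 4 - (√7 - 106) = 4 - (-106 + √7) = 4 + (106 - √7) = 110 - √7 ≈ 107.35)
t = -48142 + 439*√7 (t = -439*(110 - √7) + 148 = (-48290 + 439*√7) + 148 = -48142 + 439*√7 ≈ -46981.)
-t = -(-48142 + 439*√7) = 48142 - 439*√7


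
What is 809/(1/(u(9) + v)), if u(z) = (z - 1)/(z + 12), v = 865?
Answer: 14701957/21 ≈ 7.0009e+5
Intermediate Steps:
u(z) = (-1 + z)/(12 + z)
809/(1/(u(9) + v)) = 809/(1/((-1 + 9)/(12 + 9) + 865)) = 809/(1/(8/21 + 865)) = 809/(1/(18173/21)) = 809/(21/18173) = 809*(18173/21) = 14701957/21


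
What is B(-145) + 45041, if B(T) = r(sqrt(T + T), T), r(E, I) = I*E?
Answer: 45041 - 145*I*sqrt(290) ≈ 45041.0 - 2469.3*I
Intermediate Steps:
r(E, I) = E*I
B(T) = sqrt(2)*T**(3/2) (B(T) = sqrt(T + T)*T = sqrt(2*T)*T = (sqrt(2)*sqrt(T))*T = sqrt(2)*T**(3/2))
B(-145) + 45041 = sqrt(2)*(-145)**(3/2) + 45041 = sqrt(2)*(-145*I*sqrt(145)) + 45041 = -145*I*sqrt(290) + 45041 = 45041 - 145*I*sqrt(290)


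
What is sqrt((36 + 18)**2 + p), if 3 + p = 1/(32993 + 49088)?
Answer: sqrt(19625727486274)/82081 ≈ 53.972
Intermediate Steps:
p = -246242/82081 (p = -3 + 1/(32993 + 49088) = -3 + 1/82081 = -246242/82081 ≈ -3.0000)
sqrt((36 + 18)**2 + p) = sqrt((36 + 18)**2 - 246242/82081) = sqrt(54**2 - 246242/82081) = sqrt(2916 - 246242/82081) = sqrt(239101954/82081) = sqrt(19625727486274)/82081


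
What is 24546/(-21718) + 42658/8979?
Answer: 353023955/97502961 ≈ 3.6206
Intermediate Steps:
24546/(-21718) + 42658/8979 = 24546*(-1/21718) + 42658*(1/8979) = -12273/10859 + 42658/8979 = 353023955/97502961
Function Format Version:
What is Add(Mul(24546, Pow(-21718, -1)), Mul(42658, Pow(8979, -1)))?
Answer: Rational(353023955, 97502961) ≈ 3.6206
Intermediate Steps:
Add(Mul(24546, Pow(-21718, -1)), Mul(42658, Pow(8979, -1))) = Add(Mul(24546, Rational(-1, 21718)), Mul(42658, Rational(1, 8979))) = Add(Rational(-12273, 10859), Rational(42658, 8979)) = Rational(353023955, 97502961)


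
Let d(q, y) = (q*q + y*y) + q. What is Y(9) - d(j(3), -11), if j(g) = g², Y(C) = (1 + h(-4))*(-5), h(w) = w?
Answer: -196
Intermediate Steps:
Y(C) = 15 (Y(C) = (1 - 4)*(-5) = -3*(-5) = 15)
d(q, y) = q + q² + y² (d(q, y) = (q² + y²) + q = q + q² + y²)
Y(9) - d(j(3), -11) = 15 - (3² + (3²)² + (-11)²) = 15 - (9 + 9² + 121) = 15 - (9 + 81 + 121) = 15 - 1*211 = 15 - 211 = -196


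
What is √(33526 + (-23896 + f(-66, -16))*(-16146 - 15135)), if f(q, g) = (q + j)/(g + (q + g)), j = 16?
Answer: √36627908773/7 ≈ 27341.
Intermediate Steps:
f(q, g) = (16 + q)/(q + 2*g) (f(q, g) = (q + 16)/(g + (q + g)) = (16 + q)/(g + (g + q)) = (16 + q)/(q + 2*g))
√(33526 + (-23896 + f(-66, -16))*(-16146 - 15135)) = √(33526 + (-23896 + (16 - 66)/(-66 + 2*(-16)))*(-16146 - 15135)) = √(33526 + (-23896 - 50/(-66 - 32))*(-31281)) = √(33526 + (-23896 - 50/(-98))*(-31281)) = √(33526 + (-23896 - 1/98*(-50))*(-31281)) = √(33526 + (-23896 + 25/49)*(-31281)) = √(33526 - 1170879/49*(-31281)) = √(33526 + 36626265999/49) = √(36627908773/49) = √36627908773/7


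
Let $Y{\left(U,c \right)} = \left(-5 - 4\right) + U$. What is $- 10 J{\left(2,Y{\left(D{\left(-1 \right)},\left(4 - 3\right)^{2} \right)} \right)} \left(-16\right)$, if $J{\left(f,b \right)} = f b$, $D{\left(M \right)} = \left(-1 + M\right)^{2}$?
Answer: $-1600$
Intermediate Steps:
$Y{\left(U,c \right)} = -9 + U$
$J{\left(f,b \right)} = b f$
$- 10 J{\left(2,Y{\left(D{\left(-1 \right)},\left(4 - 3\right)^{2} \right)} \right)} \left(-16\right) = - 10 \left(-9 + \left(-1 - 1\right)^{2}\right) 2 \left(-16\right) = - 10 \left(-9 + \left(-2\right)^{2}\right) 2 \left(-16\right) = - 10 \left(-9 + 4\right) 2 \left(-16\right) = - 10 \left(\left(-5\right) 2\right) \left(-16\right) = \left(-10\right) \left(-10\right) \left(-16\right) = 100 \left(-16\right) = -1600$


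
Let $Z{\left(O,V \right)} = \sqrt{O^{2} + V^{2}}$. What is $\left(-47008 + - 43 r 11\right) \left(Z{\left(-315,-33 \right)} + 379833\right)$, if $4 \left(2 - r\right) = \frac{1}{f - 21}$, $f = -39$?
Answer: $- \frac{1457220821563}{80} - \frac{11509433 \sqrt{11146}}{80} \approx -1.823 \cdot 10^{10}$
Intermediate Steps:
$r = \frac{481}{240}$ ($r = 2 - \frac{1}{4 \left(-39 - 21\right)} = 2 - \frac{1}{4 \left(-60\right)} = 2 - - \frac{1}{240} = 2 + \frac{1}{240} = \frac{481}{240} \approx 2.0042$)
$\left(-47008 + - 43 r 11\right) \left(Z{\left(-315,-33 \right)} + 379833\right) = \left(-47008 + \left(-43\right) \frac{481}{240} \cdot 11\right) \left(\sqrt{\left(-315\right)^{2} + \left(-33\right)^{2}} + 379833\right) = \left(-47008 - \frac{227513}{240}\right) \left(\sqrt{99225 + 1089} + 379833\right) = \left(-47008 - \frac{227513}{240}\right) \left(\sqrt{100314} + 379833\right) = - \frac{11509433 \left(3 \sqrt{11146} + 379833\right)}{240} = - \frac{11509433 \left(379833 + 3 \sqrt{11146}\right)}{240} = - \frac{1457220821563}{80} - \frac{11509433 \sqrt{11146}}{80}$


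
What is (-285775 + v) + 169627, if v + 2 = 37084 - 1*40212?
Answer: -119278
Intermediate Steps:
v = -3130 (v = -2 + (37084 - 1*40212) = -2 + (37084 - 40212) = -2 - 3128 = -3130)
(-285775 + v) + 169627 = (-285775 - 3130) + 169627 = -288905 + 169627 = -119278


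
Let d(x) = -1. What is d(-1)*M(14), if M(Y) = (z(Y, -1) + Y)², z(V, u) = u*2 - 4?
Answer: -64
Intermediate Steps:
z(V, u) = -4 + 2*u (z(V, u) = 2*u - 4 = -4 + 2*u)
M(Y) = (-6 + Y)² (M(Y) = ((-4 + 2*(-1)) + Y)² = ((-4 - 2) + Y)² = (-6 + Y)²)
d(-1)*M(14) = -(-6 + 14)² = -1*8² = -1*64 = -64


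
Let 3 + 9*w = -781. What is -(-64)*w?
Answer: -50176/9 ≈ -5575.1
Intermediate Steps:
w = -784/9 (w = -⅓ + (⅑)*(-781) = -⅓ - 781/9 = -784/9 ≈ -87.111)
-(-64)*w = -(-64)*(-784)/9 = -1*50176/9 = -50176/9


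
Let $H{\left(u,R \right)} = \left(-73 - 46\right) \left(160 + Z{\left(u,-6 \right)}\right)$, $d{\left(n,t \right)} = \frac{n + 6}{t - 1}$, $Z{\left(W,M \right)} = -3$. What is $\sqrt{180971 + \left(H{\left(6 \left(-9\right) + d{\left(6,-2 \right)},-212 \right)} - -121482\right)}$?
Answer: $3 \sqrt{31530} \approx 532.7$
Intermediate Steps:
$d{\left(n,t \right)} = \frac{6 + n}{-1 + t}$
$H{\left(u,R \right)} = -18683$ ($H{\left(u,R \right)} = \left(-73 - 46\right) \left(160 - 3\right) = \left(-119\right) 157 = -18683$)
$\sqrt{180971 + \left(H{\left(6 \left(-9\right) + d{\left(6,-2 \right)},-212 \right)} - -121482\right)} = \sqrt{180971 - -102799} = \sqrt{180971 + \left(-18683 + 121482\right)} = \sqrt{180971 + 102799} = \sqrt{283770} = 3 \sqrt{31530}$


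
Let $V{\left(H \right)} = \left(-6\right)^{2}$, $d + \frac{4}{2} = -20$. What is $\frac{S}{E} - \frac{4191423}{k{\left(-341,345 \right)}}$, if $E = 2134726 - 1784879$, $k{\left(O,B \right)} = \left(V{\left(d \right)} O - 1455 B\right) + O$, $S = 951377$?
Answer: $\frac{1955927755465}{180028467424} \approx 10.865$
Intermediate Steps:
$d = -22$ ($d = -2 - 20 = -22$)
$V{\left(H \right)} = 36$
$k{\left(O,B \right)} = - 1455 B + 37 O$ ($k{\left(O,B \right)} = \left(36 O - 1455 B\right) + O = \left(- 1455 B + 36 O\right) + O = - 1455 B + 37 O$)
$E = 349847$ ($E = 2134726 - 1784879 = 349847$)
$\frac{S}{E} - \frac{4191423}{k{\left(-341,345 \right)}} = \frac{951377}{349847} - \frac{4191423}{\left(-1455\right) 345 + 37 \left(-341\right)} = 951377 \cdot \frac{1}{349847} - \frac{4191423}{-501975 - 12617} = \frac{951377}{349847} - \frac{4191423}{-514592} = \frac{951377}{349847} - - \frac{4191423}{514592} = \frac{951377}{349847} + \frac{4191423}{514592} = \frac{1955927755465}{180028467424}$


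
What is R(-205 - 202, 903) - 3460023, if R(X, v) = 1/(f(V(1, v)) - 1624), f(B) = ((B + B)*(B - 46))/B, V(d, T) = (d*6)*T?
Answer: -31555409759/9120 ≈ -3.4600e+6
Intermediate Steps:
V(d, T) = 6*T*d (V(d, T) = (6*d)*T = 6*T*d)
f(B) = -92 + 2*B (f(B) = ((2*B)*(-46 + B))/B = (2*B*(-46 + B))/B = -92 + 2*B)
R(X, v) = 1/(-1716 + 12*v) (R(X, v) = 1/((-92 + 2*(6*v*1)) - 1624) = 1/((-92 + 2*(6*v)) - 1624) = 1/((-92 + 12*v) - 1624) = 1/(-1716 + 12*v))
R(-205 - 202, 903) - 3460023 = 1/(12*(-143 + 903)) - 3460023 = (1/12)/760 - 3460023 = (1/12)*(1/760) - 3460023 = 1/9120 - 3460023 = -31555409759/9120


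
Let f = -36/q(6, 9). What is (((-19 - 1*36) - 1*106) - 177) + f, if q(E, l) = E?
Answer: -344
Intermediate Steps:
f = -6 (f = -36/6 = -36*⅙ = -6)
(((-19 - 1*36) - 1*106) - 177) + f = (((-19 - 1*36) - 1*106) - 177) - 6 = (((-19 - 36) - 106) - 177) - 6 = ((-55 - 106) - 177) - 6 = (-161 - 177) - 6 = -338 - 6 = -344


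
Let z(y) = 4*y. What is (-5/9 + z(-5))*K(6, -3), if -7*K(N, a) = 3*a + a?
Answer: -740/21 ≈ -35.238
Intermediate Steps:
K(N, a) = -4*a/7 (K(N, a) = -(3*a + a)/7 = -4*a/7)
(-5/9 + z(-5))*K(6, -3) = (-5/9 + 4*(-5))*(-4/7*(-3)) = (-5*⅑ - 20)*(12/7) = (-5/9 - 20)*(12/7) = -185/9*12/7 = -740/21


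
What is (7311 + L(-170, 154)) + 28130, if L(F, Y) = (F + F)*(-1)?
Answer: 35781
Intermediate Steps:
L(F, Y) = -2*F (L(F, Y) = (2*F)*(-1) = -2*F)
(7311 + L(-170, 154)) + 28130 = (7311 - 2*(-170)) + 28130 = (7311 + 340) + 28130 = 7651 + 28130 = 35781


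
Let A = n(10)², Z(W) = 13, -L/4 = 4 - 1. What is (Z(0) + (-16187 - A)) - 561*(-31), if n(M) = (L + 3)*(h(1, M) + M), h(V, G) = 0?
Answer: -6883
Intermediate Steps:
L = -12 (L = -4*(4 - 1) = -4*3 = -12)
n(M) = -9*M (n(M) = (-12 + 3)*(0 + M) = -9*M)
A = 8100 (A = (-9*10)² = (-90)² = 8100)
(Z(0) + (-16187 - A)) - 561*(-31) = (13 + (-16187 - 1*8100)) - 561*(-31) = (13 + (-16187 - 8100)) + 17391 = (13 - 24287) + 17391 = -24274 + 17391 = -6883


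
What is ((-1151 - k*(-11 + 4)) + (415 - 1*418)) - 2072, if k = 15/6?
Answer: -6417/2 ≈ -3208.5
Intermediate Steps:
k = 5/2 (k = 15*(1/6) = 5/2 ≈ 2.5000)
((-1151 - k*(-11 + 4)) + (415 - 1*418)) - 2072 = ((-1151 - 5*(-11 + 4)/2) + (415 - 1*418)) - 2072 = ((-1151 - 5*(-7)/2) + (415 - 418)) - 2072 = ((-1151 - 1*(-35/2)) - 3) - 2072 = ((-1151 + 35/2) - 3) - 2072 = (-2267/2 - 3) - 2072 = -2273/2 - 2072 = -6417/2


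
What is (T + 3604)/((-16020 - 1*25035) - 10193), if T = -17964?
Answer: 1795/6406 ≈ 0.28021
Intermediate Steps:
(T + 3604)/((-16020 - 1*25035) - 10193) = (-17964 + 3604)/((-16020 - 1*25035) - 10193) = -14360/((-16020 - 25035) - 10193) = -14360/(-41055 - 10193) = -14360/(-51248) = -14360*(-1/51248) = 1795/6406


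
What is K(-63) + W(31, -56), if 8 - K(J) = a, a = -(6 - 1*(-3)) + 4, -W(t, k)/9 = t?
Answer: -266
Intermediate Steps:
W(t, k) = -9*t
a = -5 (a = -(6 + 3) + 4 = -1*9 + 4 = -9 + 4 = -5)
K(J) = 13 (K(J) = 8 - 1*(-5) = 8 + 5 = 13)
K(-63) + W(31, -56) = 13 - 9*31 = 13 - 279 = -266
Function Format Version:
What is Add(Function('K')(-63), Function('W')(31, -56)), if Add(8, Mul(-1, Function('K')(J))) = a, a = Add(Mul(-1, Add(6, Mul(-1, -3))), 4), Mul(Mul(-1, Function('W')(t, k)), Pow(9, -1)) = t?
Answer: -266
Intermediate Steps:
Function('W')(t, k) = Mul(-9, t)
a = -5 (a = Add(Mul(-1, Add(6, 3)), 4) = Add(Mul(-1, 9), 4) = Add(-9, 4) = -5)
Function('K')(J) = 13 (Function('K')(J) = Add(8, Mul(-1, -5)) = Add(8, 5) = 13)
Add(Function('K')(-63), Function('W')(31, -56)) = Add(13, Mul(-9, 31)) = Add(13, -279) = -266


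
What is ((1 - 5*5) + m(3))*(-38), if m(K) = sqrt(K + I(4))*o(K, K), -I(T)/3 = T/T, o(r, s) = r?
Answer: 912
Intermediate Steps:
I(T) = -3 (I(T) = -3*T/T = -3*1 = -3)
m(K) = K*sqrt(-3 + K) (m(K) = sqrt(K - 3)*K = sqrt(-3 + K)*K = K*sqrt(-3 + K))
((1 - 5*5) + m(3))*(-38) = ((1 - 5*5) + 3*sqrt(-3 + 3))*(-38) = ((1 - 25) + 3*sqrt(0))*(-38) = (-24 + 3*0)*(-38) = (-24 + 0)*(-38) = -24*(-38) = 912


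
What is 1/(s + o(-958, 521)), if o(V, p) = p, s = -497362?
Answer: -1/496841 ≈ -2.0127e-6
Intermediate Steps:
1/(s + o(-958, 521)) = 1/(-497362 + 521) = 1/(-496841) = -1/496841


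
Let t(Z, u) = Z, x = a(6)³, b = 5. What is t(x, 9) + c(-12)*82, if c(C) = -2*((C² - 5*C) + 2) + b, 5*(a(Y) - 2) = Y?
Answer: -4167654/125 ≈ -33341.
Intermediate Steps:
a(Y) = 2 + Y/5
x = 4096/125 (x = (2 + (⅕)*6)³ = (2 + 6/5)³ = (16/5)³ = 4096/125 ≈ 32.768)
c(C) = 1 - 2*C² + 10*C (c(C) = -2*((C² - 5*C) + 2) + 5 = -2*(2 + C² - 5*C) + 5 = (-4 - 2*C² + 10*C) + 5 = 1 - 2*C² + 10*C)
t(x, 9) + c(-12)*82 = 4096/125 + (1 - 2*(-12)² + 10*(-12))*82 = 4096/125 + (1 - 2*144 - 120)*82 = 4096/125 + (1 - 288 - 120)*82 = 4096/125 - 407*82 = 4096/125 - 33374 = -4167654/125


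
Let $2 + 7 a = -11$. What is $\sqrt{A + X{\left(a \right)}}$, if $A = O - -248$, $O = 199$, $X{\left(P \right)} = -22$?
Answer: $5 \sqrt{17} \approx 20.616$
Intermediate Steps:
$a = - \frac{13}{7}$ ($a = - \frac{2}{7} + \frac{1}{7} \left(-11\right) = - \frac{2}{7} - \frac{11}{7} = - \frac{13}{7} \approx -1.8571$)
$A = 447$ ($A = 199 - -248 = 199 + 248 = 447$)
$\sqrt{A + X{\left(a \right)}} = \sqrt{447 - 22} = \sqrt{425} = 5 \sqrt{17}$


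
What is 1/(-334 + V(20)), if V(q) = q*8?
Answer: -1/174 ≈ -0.0057471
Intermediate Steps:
V(q) = 8*q
1/(-334 + V(20)) = 1/(-334 + 8*20) = 1/(-334 + 160) = 1/(-174) = -1/174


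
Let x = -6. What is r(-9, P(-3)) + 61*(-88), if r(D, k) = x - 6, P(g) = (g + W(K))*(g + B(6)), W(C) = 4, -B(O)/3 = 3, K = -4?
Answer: -5380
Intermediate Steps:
B(O) = -9 (B(O) = -3*3 = -9)
P(g) = (-9 + g)*(4 + g) (P(g) = (g + 4)*(g - 9) = (4 + g)*(-9 + g) = (-9 + g)*(4 + g))
r(D, k) = -12 (r(D, k) = -6 - 6 = -12)
r(-9, P(-3)) + 61*(-88) = -12 + 61*(-88) = -12 - 5368 = -5380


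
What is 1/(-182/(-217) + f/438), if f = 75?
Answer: 4526/4571 ≈ 0.99016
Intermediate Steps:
1/(-182/(-217) + f/438) = 1/(-182/(-217) + 75/438) = 1/(-182*(-1/217) + 75*(1/438)) = 1/(26/31 + 25/146) = 1/(4571/4526) = 4526/4571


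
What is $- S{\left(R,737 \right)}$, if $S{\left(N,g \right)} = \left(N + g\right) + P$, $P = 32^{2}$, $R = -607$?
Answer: $-1154$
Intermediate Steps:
$P = 1024$
$S{\left(N,g \right)} = 1024 + N + g$ ($S{\left(N,g \right)} = \left(N + g\right) + 1024 = 1024 + N + g$)
$- S{\left(R,737 \right)} = - (1024 - 607 + 737) = \left(-1\right) 1154 = -1154$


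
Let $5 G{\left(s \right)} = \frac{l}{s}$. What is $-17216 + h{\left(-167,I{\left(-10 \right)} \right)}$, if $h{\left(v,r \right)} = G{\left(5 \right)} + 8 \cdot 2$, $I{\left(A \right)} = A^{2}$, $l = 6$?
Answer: $- \frac{429994}{25} \approx -17200.0$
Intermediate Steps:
$G{\left(s \right)} = \frac{6}{5 s}$ ($G{\left(s \right)} = \frac{6 \frac{1}{s}}{5} = \frac{6}{5 s}$)
$h{\left(v,r \right)} = \frac{406}{25}$ ($h{\left(v,r \right)} = \frac{6}{5 \cdot 5} + 8 \cdot 2 = \frac{6}{5} \cdot \frac{1}{5} + 16 = \frac{6}{25} + 16 = \frac{406}{25}$)
$-17216 + h{\left(-167,I{\left(-10 \right)} \right)} = -17216 + \frac{406}{25} = - \frac{429994}{25}$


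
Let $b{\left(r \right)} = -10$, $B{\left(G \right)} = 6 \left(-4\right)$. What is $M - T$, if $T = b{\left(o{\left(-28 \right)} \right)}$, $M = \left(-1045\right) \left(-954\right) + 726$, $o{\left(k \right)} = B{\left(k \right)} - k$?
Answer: $997666$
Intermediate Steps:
$B{\left(G \right)} = -24$
$o{\left(k \right)} = -24 - k$
$M = 997656$ ($M = 996930 + 726 = 997656$)
$T = -10$
$M - T = 997656 - -10 = 997656 + 10 = 997666$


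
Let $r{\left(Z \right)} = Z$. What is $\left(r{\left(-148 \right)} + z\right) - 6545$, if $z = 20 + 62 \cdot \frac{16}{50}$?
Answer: $- \frac{166329}{25} \approx -6653.2$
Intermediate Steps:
$z = \frac{996}{25}$ ($z = 20 + 62 \cdot 16 \cdot \frac{1}{50} = 20 + 62 \cdot \frac{8}{25} = 20 + \frac{496}{25} = \frac{996}{25} \approx 39.84$)
$\left(r{\left(-148 \right)} + z\right) - 6545 = \left(-148 + \frac{996}{25}\right) - 6545 = - \frac{2704}{25} - 6545 = - \frac{166329}{25}$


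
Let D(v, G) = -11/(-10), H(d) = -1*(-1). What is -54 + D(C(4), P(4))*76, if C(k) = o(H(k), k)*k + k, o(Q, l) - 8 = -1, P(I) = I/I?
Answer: 148/5 ≈ 29.600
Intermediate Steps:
P(I) = 1
H(d) = 1
o(Q, l) = 7 (o(Q, l) = 8 - 1 = 7)
C(k) = 8*k (C(k) = 7*k + k = 8*k)
D(v, G) = 11/10 (D(v, G) = -11*(-⅒) = 11/10)
-54 + D(C(4), P(4))*76 = -54 + (11/10)*76 = -54 + 418/5 = 148/5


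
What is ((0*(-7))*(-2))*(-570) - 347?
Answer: -347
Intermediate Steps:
((0*(-7))*(-2))*(-570) - 347 = (0*(-2))*(-570) - 347 = 0*(-570) - 347 = 0 - 347 = -347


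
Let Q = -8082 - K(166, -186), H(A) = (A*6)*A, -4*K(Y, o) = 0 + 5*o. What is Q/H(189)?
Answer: -5543/142884 ≈ -0.038794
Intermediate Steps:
K(Y, o) = -5*o/4 (K(Y, o) = -(0 + 5*o)/4 = -5*o/4)
H(A) = 6*A**2 (H(A) = (6*A)*A = 6*A**2)
Q = -16629/2 (Q = -8082 - (-5)*(-186)/4 = -8082 - 1*465/2 = -8082 - 465/2 = -16629/2 ≈ -8314.5)
Q/H(189) = -16629/(2*(6*189**2)) = -16629/(2*(6*35721)) = -16629/2/214326 = -16629/2*1/214326 = -5543/142884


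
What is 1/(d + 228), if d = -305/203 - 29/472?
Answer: 95816/21696201 ≈ 0.0044163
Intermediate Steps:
d = -149847/95816 (d = -305*1/203 - 29*1/472 = -305/203 - 29/472 = -149847/95816 ≈ -1.5639)
1/(d + 228) = 1/(-149847/95816 + 228) = 1/(21696201/95816) = 95816/21696201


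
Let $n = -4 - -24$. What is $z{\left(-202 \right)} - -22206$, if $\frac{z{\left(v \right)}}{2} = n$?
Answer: $22246$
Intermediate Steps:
$n = 20$ ($n = -4 + 24 = 20$)
$z{\left(v \right)} = 40$ ($z{\left(v \right)} = 2 \cdot 20 = 40$)
$z{\left(-202 \right)} - -22206 = 40 - -22206 = 40 + 22206 = 22246$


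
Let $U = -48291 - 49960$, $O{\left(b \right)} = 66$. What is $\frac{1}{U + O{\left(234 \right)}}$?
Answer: $- \frac{1}{98185} \approx -1.0185 \cdot 10^{-5}$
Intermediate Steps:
$U = -98251$
$\frac{1}{U + O{\left(234 \right)}} = \frac{1}{-98251 + 66} = \frac{1}{-98185} = - \frac{1}{98185}$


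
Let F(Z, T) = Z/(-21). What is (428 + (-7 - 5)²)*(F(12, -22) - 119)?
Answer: -478764/7 ≈ -68395.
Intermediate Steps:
F(Z, T) = -Z/21 (F(Z, T) = Z*(-1/21) = -Z/21)
(428 + (-7 - 5)²)*(F(12, -22) - 119) = (428 + (-7 - 5)²)*(-1/21*12 - 119) = (428 + (-12)²)*(-4/7 - 119) = (428 + 144)*(-837/7) = 572*(-837/7) = -478764/7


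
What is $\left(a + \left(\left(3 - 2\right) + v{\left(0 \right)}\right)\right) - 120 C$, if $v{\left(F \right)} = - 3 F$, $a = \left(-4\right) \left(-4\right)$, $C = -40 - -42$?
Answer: $-223$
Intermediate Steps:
$C = 2$ ($C = -40 + 42 = 2$)
$a = 16$
$\left(a + \left(\left(3 - 2\right) + v{\left(0 \right)}\right)\right) - 120 C = \left(16 + \left(\left(3 - 2\right) - 0\right)\right) - 240 = \left(16 + \left(1 + 0\right)\right) - 240 = \left(16 + 1\right) - 240 = 17 - 240 = -223$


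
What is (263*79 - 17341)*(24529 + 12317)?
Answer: 126602856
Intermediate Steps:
(263*79 - 17341)*(24529 + 12317) = (20777 - 17341)*36846 = 3436*36846 = 126602856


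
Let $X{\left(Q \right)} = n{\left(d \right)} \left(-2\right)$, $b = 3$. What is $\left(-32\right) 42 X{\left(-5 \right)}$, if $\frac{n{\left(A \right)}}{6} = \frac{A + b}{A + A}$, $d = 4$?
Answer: $14112$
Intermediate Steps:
$n{\left(A \right)} = \frac{3 \left(3 + A\right)}{A}$ ($n{\left(A \right)} = 6 \frac{A + 3}{A + A} = 6 \frac{3 + A}{2 A} = \frac{3 \left(3 + A\right)}{A}$)
$X{\left(Q \right)} = - \frac{21}{2}$ ($X{\left(Q \right)} = \left(3 + \frac{9}{4}\right) \left(-2\right) = \frac{21}{4} \left(-2\right) = - \frac{21}{2}$)
$\left(-32\right) 42 X{\left(-5 \right)} = \left(-32\right) 42 \left(- \frac{21}{2}\right) = \left(-1344\right) \left(- \frac{21}{2}\right) = 14112$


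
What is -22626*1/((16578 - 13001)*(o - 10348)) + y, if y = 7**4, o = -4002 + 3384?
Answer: 47090082404/19612691 ≈ 2401.0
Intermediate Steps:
o = -618
y = 2401
-22626*1/((16578 - 13001)*(o - 10348)) + y = -22626*1/((-618 - 10348)*(16578 - 13001)) + 2401 = -22626/((-10966*3577)) + 2401 = -22626/(-39225382) + 2401 = -22626*(-1/39225382) + 2401 = 11313/19612691 + 2401 = 47090082404/19612691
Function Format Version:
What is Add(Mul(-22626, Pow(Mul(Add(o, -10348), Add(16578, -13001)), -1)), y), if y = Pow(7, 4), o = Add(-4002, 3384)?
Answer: Rational(47090082404, 19612691) ≈ 2401.0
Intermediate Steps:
o = -618
y = 2401
Add(Mul(-22626, Pow(Mul(Add(o, -10348), Add(16578, -13001)), -1)), y) = Add(Mul(-22626, Pow(Mul(Add(-618, -10348), Add(16578, -13001)), -1)), 2401) = Add(Mul(-22626, Pow(Mul(-10966, 3577), -1)), 2401) = Add(Mul(-22626, Pow(-39225382, -1)), 2401) = Add(Mul(-22626, Rational(-1, 39225382)), 2401) = Add(Rational(11313, 19612691), 2401) = Rational(47090082404, 19612691)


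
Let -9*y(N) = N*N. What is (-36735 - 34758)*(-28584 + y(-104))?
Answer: 6388423832/3 ≈ 2.1295e+9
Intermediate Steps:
y(N) = -N**2/9 (y(N) = -N*N/9 = -N**2/9)
(-36735 - 34758)*(-28584 + y(-104)) = (-36735 - 34758)*(-28584 - 1/9*(-104)**2) = -71493*(-28584 - 1/9*10816) = -71493*(-28584 - 10816/9) = -71493*(-268072/9) = 6388423832/3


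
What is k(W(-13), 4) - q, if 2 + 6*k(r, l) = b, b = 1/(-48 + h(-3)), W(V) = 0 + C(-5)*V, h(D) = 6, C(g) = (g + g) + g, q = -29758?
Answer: 7498931/252 ≈ 29758.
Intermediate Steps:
C(g) = 3*g (C(g) = 2*g + g = 3*g)
W(V) = -15*V (W(V) = 0 + (3*(-5))*V = 0 - 15*V = -15*V)
b = -1/42 (b = 1/(-48 + 6) = 1/(-42) = -1/42 ≈ -0.023810)
k(r, l) = -85/252 (k(r, l) = -⅓ + (⅙)*(-1/42) = -⅓ - 1/252 = -85/252)
k(W(-13), 4) - q = -85/252 - 1*(-29758) = -85/252 + 29758 = 7498931/252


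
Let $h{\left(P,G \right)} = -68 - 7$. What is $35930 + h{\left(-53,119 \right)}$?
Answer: $35855$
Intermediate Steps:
$h{\left(P,G \right)} = -75$ ($h{\left(P,G \right)} = -68 - 7 = -75$)
$35930 + h{\left(-53,119 \right)} = 35930 - 75 = 35855$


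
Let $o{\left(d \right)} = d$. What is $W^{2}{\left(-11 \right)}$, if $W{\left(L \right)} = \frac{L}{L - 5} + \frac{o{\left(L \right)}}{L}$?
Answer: $\frac{729}{256} \approx 2.8477$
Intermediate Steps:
$W{\left(L \right)} = 1 + \frac{L}{-5 + L}$ ($W{\left(L \right)} = \frac{L}{L - 5} + \frac{L}{L} = \frac{L}{-5 + L} + 1 = 1 + \frac{L}{-5 + L}$)
$W^{2}{\left(-11 \right)} = \left(\frac{-5 + 2 \left(-11\right)}{-5 - 11}\right)^{2} = \left(\frac{-5 - 22}{-16}\right)^{2} = \left(\left(- \frac{1}{16}\right) \left(-27\right)\right)^{2} = \left(\frac{27}{16}\right)^{2} = \frac{729}{256}$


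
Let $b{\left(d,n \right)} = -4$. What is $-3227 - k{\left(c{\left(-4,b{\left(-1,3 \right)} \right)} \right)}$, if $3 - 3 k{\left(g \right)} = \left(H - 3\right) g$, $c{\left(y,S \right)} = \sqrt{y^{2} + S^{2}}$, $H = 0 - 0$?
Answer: $-3228 - 4 \sqrt{2} \approx -3233.7$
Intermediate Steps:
$H = 0$ ($H = 0 + 0 = 0$)
$c{\left(y,S \right)} = \sqrt{S^{2} + y^{2}}$
$k{\left(g \right)} = 1 + g$ ($k{\left(g \right)} = 1 - \frac{\left(0 - 3\right) g}{3} = 1 - \frac{\left(-3\right) g}{3} = 1 + g$)
$-3227 - k{\left(c{\left(-4,b{\left(-1,3 \right)} \right)} \right)} = -3227 - \left(1 + \sqrt{\left(-4\right)^{2} + \left(-4\right)^{2}}\right) = -3227 - \left(1 + \sqrt{16 + 16}\right) = -3227 - \left(1 + \sqrt{32}\right) = -3227 - \left(1 + 4 \sqrt{2}\right) = -3228 - 4 \sqrt{2}$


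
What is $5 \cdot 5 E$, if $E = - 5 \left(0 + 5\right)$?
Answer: $-625$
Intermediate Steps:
$E = -25$ ($E = \left(-5\right) 5 = -25$)
$5 \cdot 5 E = 5 \cdot 5 \left(-25\right) = 25 \left(-25\right) = -625$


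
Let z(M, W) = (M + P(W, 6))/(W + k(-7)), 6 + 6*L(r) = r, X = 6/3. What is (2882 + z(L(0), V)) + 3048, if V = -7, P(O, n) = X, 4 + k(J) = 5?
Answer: 35579/6 ≈ 5929.8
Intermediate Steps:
X = 2 (X = 6*(⅓) = 2)
k(J) = 1 (k(J) = -4 + 5 = 1)
P(O, n) = 2
L(r) = -1 + r/6
z(M, W) = (2 + M)/(1 + W) (z(M, W) = (M + 2)/(W + 1) = (2 + M)/(1 + W))
(2882 + z(L(0), V)) + 3048 = (2882 + (2 + (-1 + (⅙)*0))/(1 - 7)) + 3048 = (2882 + (2 + (-1 + 0))/(-6)) + 3048 = (2882 - (2 - 1)/6) + 3048 = (2882 - ⅙*1) + 3048 = (2882 - ⅙) + 3048 = 17291/6 + 3048 = 35579/6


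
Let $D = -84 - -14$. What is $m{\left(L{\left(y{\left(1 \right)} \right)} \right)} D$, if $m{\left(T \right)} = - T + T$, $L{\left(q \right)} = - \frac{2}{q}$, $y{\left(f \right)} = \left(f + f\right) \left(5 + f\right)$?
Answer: $0$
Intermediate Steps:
$y{\left(f \right)} = 2 f \left(5 + f\right)$
$m{\left(T \right)} = 0$
$D = -70$ ($D = -84 + 14 = -70$)
$m{\left(L{\left(y{\left(1 \right)} \right)} \right)} D = 0 \left(-70\right) = 0$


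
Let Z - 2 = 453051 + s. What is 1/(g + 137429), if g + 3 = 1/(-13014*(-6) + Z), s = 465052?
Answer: 996189/136902269515 ≈ 7.2766e-6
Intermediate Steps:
Z = 918105 (Z = 2 + (453051 + 465052) = 2 + 918103 = 918105)
g = -2988566/996189 (g = -3 + 1/(-13014*(-6) + 918105) = -3 + 1/(78084 + 918105) = -3 + 1/996189 = -2988566/996189 ≈ -3.0000)
1/(g + 137429) = 1/(-2988566/996189 + 137429) = 1/(136902269515/996189) = 996189/136902269515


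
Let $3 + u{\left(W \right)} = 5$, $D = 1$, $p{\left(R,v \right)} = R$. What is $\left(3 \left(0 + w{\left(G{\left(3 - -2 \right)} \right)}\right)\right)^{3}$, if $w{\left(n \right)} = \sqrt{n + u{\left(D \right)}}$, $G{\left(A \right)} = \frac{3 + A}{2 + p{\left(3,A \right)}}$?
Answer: $\frac{1458 \sqrt{10}}{25} \approx 184.42$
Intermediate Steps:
$G{\left(A \right)} = \frac{3}{5} + \frac{A}{5}$ ($G{\left(A \right)} = \frac{3 + A}{2 + 3} = \frac{3 + A}{5} = \left(3 + A\right) \frac{1}{5} = \frac{3}{5} + \frac{A}{5}$)
$u{\left(W \right)} = 2$ ($u{\left(W \right)} = -3 + 5 = 2$)
$w{\left(n \right)} = \sqrt{2 + n}$ ($w{\left(n \right)} = \sqrt{n + 2} = \sqrt{2 + n}$)
$\left(3 \left(0 + w{\left(G{\left(3 - -2 \right)} \right)}\right)\right)^{3} = \left(3 \left(0 + \sqrt{2 + \left(\frac{3}{5} + \frac{3 - -2}{5}\right)}\right)\right)^{3} = \left(3 \left(0 + \sqrt{2 + \left(\frac{3}{5} + \frac{3 + 2}{5}\right)}\right)\right)^{3} = \left(3 \left(0 + \sqrt{2 + \left(\frac{3}{5} + \frac{1}{5} \cdot 5\right)}\right)\right)^{3} = \left(3 \left(0 + \sqrt{2 + \left(\frac{3}{5} + 1\right)}\right)\right)^{3} = \left(3 \left(0 + \sqrt{2 + \frac{8}{5}}\right)\right)^{3} = \left(3 \left(0 + \sqrt{\frac{18}{5}}\right)\right)^{3} = \left(3 \left(0 + \frac{3 \sqrt{10}}{5}\right)\right)^{3} = \left(3 \frac{3 \sqrt{10}}{5}\right)^{3} = \left(\frac{9 \sqrt{10}}{5}\right)^{3} = \frac{1458 \sqrt{10}}{25}$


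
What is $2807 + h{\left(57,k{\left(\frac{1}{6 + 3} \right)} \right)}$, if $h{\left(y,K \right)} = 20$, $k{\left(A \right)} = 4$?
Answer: $2827$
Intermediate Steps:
$2807 + h{\left(57,k{\left(\frac{1}{6 + 3} \right)} \right)} = 2807 + 20 = 2827$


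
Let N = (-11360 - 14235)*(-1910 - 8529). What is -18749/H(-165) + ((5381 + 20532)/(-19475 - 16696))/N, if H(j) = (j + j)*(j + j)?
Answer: -40672882732769/236240698736900 ≈ -0.17217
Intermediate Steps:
H(j) = 4*j² (H(j) = (2*j)*(2*j) = 4*j²)
N = 267186205 (N = -25595*(-10439) = 267186205)
-18749/H(-165) + ((5381 + 20532)/(-19475 - 16696))/N = -18749/(4*(-165)²) + ((5381 + 20532)/(-19475 - 16696))/267186205 = -18749/(4*27225) + (25913/(-36171))*(1/267186205) = -18749/108900 + (25913*(-1/36171))*(1/267186205) = -18749*1/108900 - 25913/36171*1/267186205 = -18749/108900 - 25913/9664392221055 = -40672882732769/236240698736900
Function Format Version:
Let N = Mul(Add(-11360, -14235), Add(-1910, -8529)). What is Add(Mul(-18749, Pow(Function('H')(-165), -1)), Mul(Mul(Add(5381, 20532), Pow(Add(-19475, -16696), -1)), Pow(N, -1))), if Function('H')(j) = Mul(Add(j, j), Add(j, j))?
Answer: Rational(-40672882732769, 236240698736900) ≈ -0.17217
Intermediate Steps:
Function('H')(j) = Mul(4, Pow(j, 2)) (Function('H')(j) = Mul(Mul(2, j), Mul(2, j)) = Mul(4, Pow(j, 2)))
N = 267186205 (N = Mul(-25595, -10439) = 267186205)
Add(Mul(-18749, Pow(Function('H')(-165), -1)), Mul(Mul(Add(5381, 20532), Pow(Add(-19475, -16696), -1)), Pow(N, -1))) = Add(Mul(-18749, Pow(Mul(4, Pow(-165, 2)), -1)), Mul(Mul(Add(5381, 20532), Pow(Add(-19475, -16696), -1)), Pow(267186205, -1))) = Add(Mul(-18749, Pow(Mul(4, 27225), -1)), Mul(Mul(25913, Pow(-36171, -1)), Rational(1, 267186205))) = Add(Mul(-18749, Pow(108900, -1)), Mul(Mul(25913, Rational(-1, 36171)), Rational(1, 267186205))) = Add(Mul(-18749, Rational(1, 108900)), Mul(Rational(-25913, 36171), Rational(1, 267186205))) = Add(Rational(-18749, 108900), Rational(-25913, 9664392221055)) = Rational(-40672882732769, 236240698736900)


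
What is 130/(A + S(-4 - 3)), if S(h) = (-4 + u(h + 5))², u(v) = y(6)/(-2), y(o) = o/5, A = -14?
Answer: 3250/179 ≈ 18.156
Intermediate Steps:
y(o) = o/5 (y(o) = o*(⅕) = o/5)
u(v) = -⅗ (u(v) = ((⅕)*6)/(-2) = (6/5)*(-½) = -⅗)
S(h) = 529/25 (S(h) = (-4 - ⅗)² = (-23/5)² = 529/25)
130/(A + S(-4 - 3)) = 130/(-14 + 529/25) = 130/(179/25) = (25/179)*130 = 3250/179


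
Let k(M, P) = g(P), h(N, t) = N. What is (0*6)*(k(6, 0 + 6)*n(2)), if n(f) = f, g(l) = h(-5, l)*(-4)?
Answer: 0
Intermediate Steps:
g(l) = 20 (g(l) = -5*(-4) = 20)
k(M, P) = 20
(0*6)*(k(6, 0 + 6)*n(2)) = (0*6)*(20*2) = 0*40 = 0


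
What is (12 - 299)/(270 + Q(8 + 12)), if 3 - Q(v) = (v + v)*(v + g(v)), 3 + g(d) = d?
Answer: 287/1207 ≈ 0.23778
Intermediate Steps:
g(d) = -3 + d
Q(v) = 3 - 2*v*(-3 + 2*v) (Q(v) = 3 - (v + v)*(v + (-3 + v)) = 3 - 2*v*(-3 + 2*v))
(12 - 299)/(270 + Q(8 + 12)) = (12 - 299)/(270 + (3 - 4*(8 + 12)² + 6*(8 + 12))) = -287/(270 + (3 - 4*20² + 6*20)) = -287/(270 + (3 - 4*400 + 120)) = -287/(270 + (3 - 1600 + 120)) = -287/(270 - 1477) = -287/(-1207) = -287*(-1/1207) = 287/1207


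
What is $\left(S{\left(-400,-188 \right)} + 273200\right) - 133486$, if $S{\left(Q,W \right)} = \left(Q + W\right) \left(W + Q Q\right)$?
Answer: $-93829742$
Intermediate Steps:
$S{\left(Q,W \right)} = \left(Q + W\right) \left(W + Q^{2}\right)$
$\left(S{\left(-400,-188 \right)} + 273200\right) - 133486 = \left(\left(\left(-400\right)^{3} + \left(-188\right)^{2} - -75200 - 188 \left(-400\right)^{2}\right) + 273200\right) - 133486 = \left(\left(-64000000 + 35344 + 75200 - 30080000\right) + 273200\right) - 133486 = \left(-93969456 + 273200\right) - 133486 = -93696256 - 133486 = -93829742$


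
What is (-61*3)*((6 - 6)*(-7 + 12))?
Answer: 0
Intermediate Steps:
(-61*3)*((6 - 6)*(-7 + 12)) = -0*5 = -183*0 = 0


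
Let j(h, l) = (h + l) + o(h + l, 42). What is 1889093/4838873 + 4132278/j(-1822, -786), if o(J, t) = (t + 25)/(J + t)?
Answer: -51295986445223669/32382681696235 ≈ -1584.1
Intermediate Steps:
o(J, t) = (25 + t)/(J + t)
j(h, l) = h + l + 67/(42 + h + l) (j(h, l) = (h + l) + (25 + 42)/((h + l) + 42) = (h + l) + 67/(42 + h + l) = h + l + 67/(42 + h + l))
1889093/4838873 + 4132278/j(-1822, -786) = 1889093/4838873 + 4132278/(((67 + (-1822 - 786)*(42 - 1822 - 786))/(42 - 1822 - 786))) = 1889093*(1/4838873) + 4132278/(((67 - 2608*(-2566))/(-2566))) = 1889093/4838873 + 4132278/((-(67 + 6692128)/2566)) = 1889093/4838873 + 4132278/((-1/2566*6692195)) = 1889093/4838873 + 4132278/(-6692195/2566) = 1889093/4838873 + 4132278*(-2566/6692195) = 1889093/4838873 - 10603425348/6692195 = -51295986445223669/32382681696235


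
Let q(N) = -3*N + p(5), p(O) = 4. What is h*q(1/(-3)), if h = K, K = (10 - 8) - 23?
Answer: -105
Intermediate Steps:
q(N) = 4 - 3*N (q(N) = -3*N + 4 = 4 - 3*N)
K = -21 (K = 2 - 23 = -21)
h = -21
h*q(1/(-3)) = -21*(4 - 3/(-3)) = -21*(4 - 3*(-⅓)) = -21*(4 + 1) = -21*5 = -105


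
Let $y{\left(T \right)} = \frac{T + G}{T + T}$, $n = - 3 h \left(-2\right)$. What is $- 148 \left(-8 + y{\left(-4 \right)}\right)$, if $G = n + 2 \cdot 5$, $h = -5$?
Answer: $740$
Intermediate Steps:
$n = -30$ ($n = \left(-3\right) \left(-5\right) \left(-2\right) = 15 \left(-2\right) = -30$)
$G = -20$ ($G = -30 + 2 \cdot 5 = -30 + 10 = -20$)
$y{\left(T \right)} = \frac{-20 + T}{2 T}$ ($y{\left(T \right)} = \frac{T - 20}{T + T} = \frac{-20 + T}{2 T}$)
$- 148 \left(-8 + y{\left(-4 \right)}\right) = - 148 \left(-8 + \frac{-20 - 4}{2 \left(-4\right)}\right) = - 148 \left(-8 + \frac{1}{2} \left(- \frac{1}{4}\right) \left(-24\right)\right) = - 148 \left(-8 + 3\right) = \left(-148\right) \left(-5\right) = 740$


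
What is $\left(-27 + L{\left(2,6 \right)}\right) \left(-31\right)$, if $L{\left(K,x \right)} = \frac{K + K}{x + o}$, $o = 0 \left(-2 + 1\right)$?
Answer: $\frac{2449}{3} \approx 816.33$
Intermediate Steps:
$o = 0$ ($o = 0 \left(-1\right) = 0$)
$L{\left(K,x \right)} = \frac{2 K}{x}$ ($L{\left(K,x \right)} = \frac{K + K}{x + 0} = \frac{2 K}{x}$)
$\left(-27 + L{\left(2,6 \right)}\right) \left(-31\right) = \left(-27 + 2 \cdot 2 \cdot \frac{1}{6}\right) \left(-31\right) = \left(-27 + \frac{2}{3}\right) \left(-31\right) = \left(- \frac{79}{3}\right) \left(-31\right) = \frac{2449}{3}$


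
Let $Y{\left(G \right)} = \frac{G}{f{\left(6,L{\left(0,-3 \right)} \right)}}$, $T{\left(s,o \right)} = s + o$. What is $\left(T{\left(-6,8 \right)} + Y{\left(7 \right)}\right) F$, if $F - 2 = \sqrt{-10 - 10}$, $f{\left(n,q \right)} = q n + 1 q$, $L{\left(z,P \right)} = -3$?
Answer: $\frac{10}{3} + \frac{10 i \sqrt{5}}{3} \approx 3.3333 + 7.4536 i$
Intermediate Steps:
$T{\left(s,o \right)} = o + s$
$f{\left(n,q \right)} = q + n q$ ($f{\left(n,q \right)} = n q + q = q + n q$)
$F = 2 + 2 i \sqrt{5}$ ($F = 2 + \sqrt{-10 - 10} = 2 + \sqrt{-20} = 2 + 2 i \sqrt{5} \approx 2.0 + 4.4721 i$)
$Y{\left(G \right)} = - \frac{G}{21}$ ($Y{\left(G \right)} = \frac{G}{\left(-3\right) \left(1 + 6\right)} = \frac{G}{\left(-3\right) 7} = \frac{G}{-21} = G \left(- \frac{1}{21}\right) = - \frac{G}{21}$)
$\left(T{\left(-6,8 \right)} + Y{\left(7 \right)}\right) F = \left(\left(8 - 6\right) - \frac{1}{3}\right) \left(2 + 2 i \sqrt{5}\right) = \left(2 - \frac{1}{3}\right) \left(2 + 2 i \sqrt{5}\right) = \frac{5 \left(2 + 2 i \sqrt{5}\right)}{3} = \frac{10}{3} + \frac{10 i \sqrt{5}}{3}$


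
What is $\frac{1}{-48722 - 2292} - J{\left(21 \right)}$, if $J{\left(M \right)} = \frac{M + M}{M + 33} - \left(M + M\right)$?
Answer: $\frac{18926185}{459126} \approx 41.222$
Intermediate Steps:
$J{\left(M \right)} = - 2 M + \frac{2 M}{33 + M}$ ($J{\left(M \right)} = \frac{2 M}{33 + M} - 2 M = - 2 M + \frac{2 M}{33 + M}$)
$\frac{1}{-48722 - 2292} - J{\left(21 \right)} = \frac{1}{-48722 - 2292} - \left(-2\right) 21 \frac{1}{33 + 21} \left(32 + 21\right) = \frac{1}{-51014} - \left(-2\right) 21 \cdot \frac{1}{54} \cdot 53 = - \frac{1}{51014} - \left(-2\right) 21 \cdot \frac{1}{54} \cdot 53 = - \frac{1}{51014} - - \frac{371}{9} = - \frac{1}{51014} + \frac{371}{9} = \frac{18926185}{459126}$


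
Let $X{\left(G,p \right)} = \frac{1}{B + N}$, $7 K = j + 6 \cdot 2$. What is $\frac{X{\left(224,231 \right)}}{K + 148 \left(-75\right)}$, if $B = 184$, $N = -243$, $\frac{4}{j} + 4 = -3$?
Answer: $\frac{49}{32085380} \approx 1.5272 \cdot 10^{-6}$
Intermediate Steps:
$j = - \frac{4}{7}$ ($j = \frac{4}{-4 - 3} = \frac{4}{-7} = 4 \left(- \frac{1}{7}\right) = - \frac{4}{7} \approx -0.57143$)
$K = \frac{80}{49}$ ($K = \frac{- \frac{4}{7} + 6 \cdot 2}{7} = \frac{- \frac{4}{7} + 12}{7} = \frac{1}{7} \cdot \frac{80}{7} = \frac{80}{49} \approx 1.6327$)
$X{\left(G,p \right)} = - \frac{1}{59}$ ($X{\left(G,p \right)} = \frac{1}{184 - 243} = \frac{1}{-59} = - \frac{1}{59}$)
$\frac{X{\left(224,231 \right)}}{K + 148 \left(-75\right)} = - \frac{1}{59 \left(\frac{80}{49} + 148 \left(-75\right)\right)} = - \frac{1}{59 \left(\frac{80}{49} - 11100\right)} = - \frac{1}{59 \left(- \frac{543820}{49}\right)} = \left(- \frac{1}{59}\right) \left(- \frac{49}{543820}\right) = \frac{49}{32085380}$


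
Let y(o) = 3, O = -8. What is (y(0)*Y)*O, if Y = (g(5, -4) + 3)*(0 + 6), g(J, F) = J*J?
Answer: -4032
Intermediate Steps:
g(J, F) = J²
Y = 168 (Y = (5² + 3)*(0 + 6) = (25 + 3)*6 = 28*6 = 168)
(y(0)*Y)*O = (3*168)*(-8) = 504*(-8) = -4032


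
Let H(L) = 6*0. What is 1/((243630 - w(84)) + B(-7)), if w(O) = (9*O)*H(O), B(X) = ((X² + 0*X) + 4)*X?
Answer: 1/243259 ≈ 4.1108e-6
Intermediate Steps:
B(X) = X*(4 + X²) (B(X) = ((X² + 0) + 4)*X = (X² + 4)*X = (4 + X²)*X = X*(4 + X²))
H(L) = 0
w(O) = 0 (w(O) = (9*O)*0 = 0)
1/((243630 - w(84)) + B(-7)) = 1/((243630 - 1*0) - 7*(4 + (-7)²)) = 1/((243630 + 0) - 7*(4 + 49)) = 1/(243630 - 7*53) = 1/(243630 - 371) = 1/243259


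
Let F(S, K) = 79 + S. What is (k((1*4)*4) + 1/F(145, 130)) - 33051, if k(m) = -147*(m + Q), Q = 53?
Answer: -9675455/224 ≈ -43194.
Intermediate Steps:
k(m) = -7791 - 147*m (k(m) = -147*(m + 53) = -147*(53 + m) = -7791 - 147*m)
(k((1*4)*4) + 1/F(145, 130)) - 33051 = ((-7791 - 147*1*4*4) + 1/(79 + 145)) - 33051 = ((-7791 - 588*4) + 1/224) - 33051 = ((-7791 - 147*16) + 1/224) - 33051 = ((-7791 - 2352) + 1/224) - 33051 = (-10143 + 1/224) - 33051 = -2272031/224 - 33051 = -9675455/224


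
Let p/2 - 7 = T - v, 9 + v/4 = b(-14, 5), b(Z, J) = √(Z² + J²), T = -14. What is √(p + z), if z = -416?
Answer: √(-358 - 8*√221) ≈ 21.839*I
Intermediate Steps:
b(Z, J) = √(J² + Z²)
v = -36 + 4*√221 (v = -36 + 4*√(5² + (-14)²) = -36 + 4*√(25 + 196) = -36 + 4*√221 ≈ 23.464)
p = 58 - 8*√221 (p = 14 + 2*(-14 - (-36 + 4*√221)) = 14 + 2*(-14 + (36 - 4*√221)) = 14 + 2*(22 - 4*√221) = 14 + (44 - 8*√221) = 58 - 8*√221 ≈ -60.929)
√(p + z) = √((58 - 8*√221) - 416) = √(-358 - 8*√221)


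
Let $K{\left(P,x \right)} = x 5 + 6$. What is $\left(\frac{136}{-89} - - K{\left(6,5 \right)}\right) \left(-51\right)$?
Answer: $- \frac{133773}{89} \approx -1503.1$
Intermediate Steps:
$K{\left(P,x \right)} = 6 + 5 x$ ($K{\left(P,x \right)} = 5 x + 6 = 6 + 5 x$)
$\left(\frac{136}{-89} - - K{\left(6,5 \right)}\right) \left(-51\right) = \left(\frac{136}{-89} + \left(\left(-1\right) 0 + \left(\left(6 + 5 \cdot 5\right) + 3 \cdot 0\right)\right)\right) \left(-51\right) = \left(136 \left(- \frac{1}{89}\right) + \left(0 + \left(\left(6 + 25\right) + 0\right)\right)\right) \left(-51\right) = \left(- \frac{136}{89} + \left(0 + \left(31 + 0\right)\right)\right) \left(-51\right) = \left(- \frac{136}{89} + \left(0 + 31\right)\right) \left(-51\right) = \left(- \frac{136}{89} + 31\right) \left(-51\right) = \frac{2623}{89} \left(-51\right) = - \frac{133773}{89}$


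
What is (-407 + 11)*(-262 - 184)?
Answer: 176616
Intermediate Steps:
(-407 + 11)*(-262 - 184) = -396*(-446) = 176616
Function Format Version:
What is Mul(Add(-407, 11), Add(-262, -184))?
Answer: 176616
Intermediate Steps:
Mul(Add(-407, 11), Add(-262, -184)) = Mul(-396, -446) = 176616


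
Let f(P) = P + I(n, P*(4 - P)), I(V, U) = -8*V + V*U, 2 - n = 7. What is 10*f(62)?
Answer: 180820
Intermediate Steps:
n = -5 (n = 2 - 1*7 = 2 - 7 = -5)
I(V, U) = -8*V + U*V
f(P) = 40 + P - 5*P*(4 - P) (f(P) = P - 5*(-8 + P*(4 - P)) = P + (40 - 5*P*(4 - P)) = 40 + P - 5*P*(4 - P))
10*f(62) = 10*(40 + 62 + 5*62*(-4 + 62)) = 10*(40 + 62 + 5*62*58) = 10*(40 + 62 + 17980) = 10*18082 = 180820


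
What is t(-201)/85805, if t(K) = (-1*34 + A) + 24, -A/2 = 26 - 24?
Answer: -14/85805 ≈ -0.00016316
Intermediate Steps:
A = -4 (A = -2*(26 - 24) = -2*2 = -4)
t(K) = -14 (t(K) = (-1*34 - 4) + 24 = (-34 - 4) + 24 = -38 + 24 = -14)
t(-201)/85805 = -14/85805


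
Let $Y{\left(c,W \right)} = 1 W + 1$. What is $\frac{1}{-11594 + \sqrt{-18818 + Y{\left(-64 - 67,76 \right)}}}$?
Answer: $- \frac{11594}{134439577} - \frac{i \sqrt{18741}}{134439577} \approx -8.624 \cdot 10^{-5} - 1.0183 \cdot 10^{-6} i$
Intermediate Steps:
$Y{\left(c,W \right)} = 1 + W$ ($Y{\left(c,W \right)} = W + 1 = 1 + W$)
$\frac{1}{-11594 + \sqrt{-18818 + Y{\left(-64 - 67,76 \right)}}} = \frac{1}{-11594 + \sqrt{-18818 + \left(1 + 76\right)}} = \frac{1}{-11594 + \sqrt{-18818 + 77}} = \frac{1}{-11594 + \sqrt{-18741}} = \frac{1}{-11594 + i \sqrt{18741}}$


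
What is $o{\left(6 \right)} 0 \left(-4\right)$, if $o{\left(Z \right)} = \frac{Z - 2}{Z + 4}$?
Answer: $0$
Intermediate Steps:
$o{\left(Z \right)} = \frac{-2 + Z}{4 + Z}$
$o{\left(6 \right)} 0 \left(-4\right) = \frac{-2 + 6}{4 + 6} \cdot 0 \left(-4\right) = \frac{1}{10} \cdot 4 \cdot 0 \left(-4\right) = \frac{2}{5} \cdot 0 \left(-4\right) = 0 \left(-4\right) = 0$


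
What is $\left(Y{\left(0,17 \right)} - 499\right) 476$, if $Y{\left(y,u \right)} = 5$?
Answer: $-235144$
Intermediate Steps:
$\left(Y{\left(0,17 \right)} - 499\right) 476 = \left(5 - 499\right) 476 = \left(-494\right) 476 = -235144$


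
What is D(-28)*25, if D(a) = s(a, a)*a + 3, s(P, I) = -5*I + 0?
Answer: -97925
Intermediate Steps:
s(P, I) = -5*I
D(a) = 3 - 5*a² (D(a) = (-5*a)*a + 3 = -5*a² + 3 = 3 - 5*a²)
D(-28)*25 = (3 - 5*(-28)²)*25 = (3 - 5*784)*25 = (3 - 3920)*25 = -3917*25 = -97925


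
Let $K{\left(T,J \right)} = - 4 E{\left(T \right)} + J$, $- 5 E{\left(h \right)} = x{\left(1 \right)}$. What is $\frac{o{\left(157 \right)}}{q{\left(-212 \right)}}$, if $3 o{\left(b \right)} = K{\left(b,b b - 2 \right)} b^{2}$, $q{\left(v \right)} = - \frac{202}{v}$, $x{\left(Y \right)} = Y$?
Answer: $\frac{321998119766}{1515} \approx 2.1254 \cdot 10^{8}$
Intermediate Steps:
$E{\left(h \right)} = - \frac{1}{5}$ ($E{\left(h \right)} = \left(- \frac{1}{5}\right) 1 = - \frac{1}{5}$)
$K{\left(T,J \right)} = \frac{4}{5} + J$ ($K{\left(T,J \right)} = \left(-4\right) \left(- \frac{1}{5}\right) + J = \frac{4}{5} + J$)
$o{\left(b \right)} = \frac{b^{2} \left(- \frac{6}{5} + b^{2}\right)}{3}$ ($o{\left(b \right)} = \frac{\left(\frac{4}{5} + \left(b b - 2\right)\right) b^{2}}{3} = \frac{\left(\frac{4}{5} + \left(b^{2} - 2\right)\right) b^{2}}{3} = \frac{\left(\frac{4}{5} + \left(-2 + b^{2}\right)\right) b^{2}}{3} = \frac{\left(- \frac{6}{5} + b^{2}\right) b^{2}}{3} = \frac{b^{2} \left(- \frac{6}{5} + b^{2}\right)}{3}$)
$\frac{o{\left(157 \right)}}{q{\left(-212 \right)}} = \frac{\frac{1}{15} \cdot 157^{2} \left(-6 + 5 \cdot 157^{2}\right)}{\left(-202\right) \frac{1}{-212}} = \frac{\frac{1}{15} \cdot 24649 \left(-6 + 5 \cdot 24649\right)}{\left(-202\right) \left(- \frac{1}{212}\right)} = \frac{\frac{1}{15} \cdot 24649 \left(-6 + 123245\right)}{\frac{101}{106}} = \frac{1}{15} \cdot 24649 \cdot 123239 \cdot \frac{106}{101} = \frac{3037718111}{15} \cdot \frac{106}{101} = \frac{321998119766}{1515}$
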